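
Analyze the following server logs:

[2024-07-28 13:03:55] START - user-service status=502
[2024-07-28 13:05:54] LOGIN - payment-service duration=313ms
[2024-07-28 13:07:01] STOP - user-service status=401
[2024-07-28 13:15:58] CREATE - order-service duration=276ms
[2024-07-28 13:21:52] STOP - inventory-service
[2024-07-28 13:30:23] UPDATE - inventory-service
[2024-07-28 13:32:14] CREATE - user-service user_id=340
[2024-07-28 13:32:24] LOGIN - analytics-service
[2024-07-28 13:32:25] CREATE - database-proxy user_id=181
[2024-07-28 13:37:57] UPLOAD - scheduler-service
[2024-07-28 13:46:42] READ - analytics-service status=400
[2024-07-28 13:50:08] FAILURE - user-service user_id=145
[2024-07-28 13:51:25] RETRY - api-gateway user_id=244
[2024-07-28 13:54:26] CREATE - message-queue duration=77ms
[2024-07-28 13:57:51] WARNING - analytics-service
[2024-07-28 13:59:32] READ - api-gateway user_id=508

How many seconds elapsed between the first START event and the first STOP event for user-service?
186

To find the time between events:

1. Locate the first START event for user-service: 2024-07-28 13:03:55
2. Locate the first STOP event for user-service: 2024-07-28 13:07:01
3. Calculate the difference: 2024-07-28 13:07:01 - 2024-07-28 13:03:55 = 186 seconds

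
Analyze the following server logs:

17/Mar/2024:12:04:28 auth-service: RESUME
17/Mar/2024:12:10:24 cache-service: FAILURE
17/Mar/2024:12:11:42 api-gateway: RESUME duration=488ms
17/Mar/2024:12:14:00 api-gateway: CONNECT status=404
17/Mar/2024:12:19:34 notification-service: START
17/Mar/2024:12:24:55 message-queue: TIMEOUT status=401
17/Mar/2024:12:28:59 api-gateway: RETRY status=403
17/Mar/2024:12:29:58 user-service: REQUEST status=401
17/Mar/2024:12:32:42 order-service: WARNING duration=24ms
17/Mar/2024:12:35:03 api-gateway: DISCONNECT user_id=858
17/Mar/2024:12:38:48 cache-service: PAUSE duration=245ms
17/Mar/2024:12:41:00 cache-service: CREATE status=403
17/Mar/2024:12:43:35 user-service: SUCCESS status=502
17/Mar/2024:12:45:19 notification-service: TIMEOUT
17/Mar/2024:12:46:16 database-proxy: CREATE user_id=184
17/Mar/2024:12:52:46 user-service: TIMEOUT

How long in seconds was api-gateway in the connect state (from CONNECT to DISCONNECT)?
1263

To calculate state duration:

1. Find CONNECT event for api-gateway: 17/Mar/2024:12:14:00
2. Find DISCONNECT event for api-gateway: 17/Mar/2024:12:35:03
3. Calculate duration: 17/Mar/2024:12:35:03 - 17/Mar/2024:12:14:00 = 1263 seconds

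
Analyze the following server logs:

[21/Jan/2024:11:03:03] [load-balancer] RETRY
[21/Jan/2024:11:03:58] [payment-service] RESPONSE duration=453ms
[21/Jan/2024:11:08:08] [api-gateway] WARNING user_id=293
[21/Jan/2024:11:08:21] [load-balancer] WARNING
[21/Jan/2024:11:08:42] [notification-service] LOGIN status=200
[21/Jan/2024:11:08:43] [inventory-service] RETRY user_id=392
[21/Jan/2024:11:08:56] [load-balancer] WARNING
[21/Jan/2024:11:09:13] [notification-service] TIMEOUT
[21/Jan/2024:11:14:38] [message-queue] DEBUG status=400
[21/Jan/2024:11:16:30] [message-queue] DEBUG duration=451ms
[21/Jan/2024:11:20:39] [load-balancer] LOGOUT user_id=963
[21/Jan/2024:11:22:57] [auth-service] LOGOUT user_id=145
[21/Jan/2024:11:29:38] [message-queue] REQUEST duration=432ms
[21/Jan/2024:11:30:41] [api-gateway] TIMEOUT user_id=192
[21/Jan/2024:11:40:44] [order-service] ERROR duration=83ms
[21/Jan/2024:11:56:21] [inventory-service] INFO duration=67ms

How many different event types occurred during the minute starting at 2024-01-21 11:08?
3

To count unique event types:

1. Filter events in the minute starting at 2024-01-21 11:08
2. Extract event types from matching entries
3. Count unique types: 3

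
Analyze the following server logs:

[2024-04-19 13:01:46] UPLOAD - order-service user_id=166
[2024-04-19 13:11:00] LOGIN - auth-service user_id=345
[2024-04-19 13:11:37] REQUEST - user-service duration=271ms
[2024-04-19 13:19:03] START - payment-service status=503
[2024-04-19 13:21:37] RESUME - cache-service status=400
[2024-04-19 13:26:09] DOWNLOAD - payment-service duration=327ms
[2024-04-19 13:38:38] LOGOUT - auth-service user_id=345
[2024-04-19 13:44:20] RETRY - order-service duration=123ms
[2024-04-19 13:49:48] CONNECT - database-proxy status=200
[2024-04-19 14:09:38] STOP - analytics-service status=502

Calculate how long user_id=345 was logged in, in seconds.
1658

To calculate session duration:

1. Find LOGIN event for user_id=345: 2024-04-19 13:11:00
2. Find LOGOUT event for user_id=345: 2024-04-19 13:38:38
3. Session duration: 2024-04-19 13:38:38 - 2024-04-19 13:11:00 = 1658 seconds (27 minutes)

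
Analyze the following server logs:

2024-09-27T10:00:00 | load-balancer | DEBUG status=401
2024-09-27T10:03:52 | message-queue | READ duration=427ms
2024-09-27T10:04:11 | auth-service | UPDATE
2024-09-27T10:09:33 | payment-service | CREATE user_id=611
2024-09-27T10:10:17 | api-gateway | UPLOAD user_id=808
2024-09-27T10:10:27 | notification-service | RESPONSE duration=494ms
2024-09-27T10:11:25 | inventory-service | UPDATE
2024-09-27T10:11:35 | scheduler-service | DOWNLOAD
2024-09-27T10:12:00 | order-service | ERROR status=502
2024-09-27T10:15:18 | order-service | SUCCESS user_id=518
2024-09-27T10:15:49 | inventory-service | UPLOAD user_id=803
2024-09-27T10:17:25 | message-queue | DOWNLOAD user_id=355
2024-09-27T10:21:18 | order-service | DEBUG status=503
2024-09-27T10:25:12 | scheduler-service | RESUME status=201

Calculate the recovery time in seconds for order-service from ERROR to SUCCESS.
198

To calculate recovery time:

1. Find ERROR event for order-service: 2024-09-27T10:12:00
2. Find next SUCCESS event for order-service: 2024-09-27T10:15:18
3. Recovery time: 2024-09-27T10:15:18 - 2024-09-27T10:12:00 = 198 seconds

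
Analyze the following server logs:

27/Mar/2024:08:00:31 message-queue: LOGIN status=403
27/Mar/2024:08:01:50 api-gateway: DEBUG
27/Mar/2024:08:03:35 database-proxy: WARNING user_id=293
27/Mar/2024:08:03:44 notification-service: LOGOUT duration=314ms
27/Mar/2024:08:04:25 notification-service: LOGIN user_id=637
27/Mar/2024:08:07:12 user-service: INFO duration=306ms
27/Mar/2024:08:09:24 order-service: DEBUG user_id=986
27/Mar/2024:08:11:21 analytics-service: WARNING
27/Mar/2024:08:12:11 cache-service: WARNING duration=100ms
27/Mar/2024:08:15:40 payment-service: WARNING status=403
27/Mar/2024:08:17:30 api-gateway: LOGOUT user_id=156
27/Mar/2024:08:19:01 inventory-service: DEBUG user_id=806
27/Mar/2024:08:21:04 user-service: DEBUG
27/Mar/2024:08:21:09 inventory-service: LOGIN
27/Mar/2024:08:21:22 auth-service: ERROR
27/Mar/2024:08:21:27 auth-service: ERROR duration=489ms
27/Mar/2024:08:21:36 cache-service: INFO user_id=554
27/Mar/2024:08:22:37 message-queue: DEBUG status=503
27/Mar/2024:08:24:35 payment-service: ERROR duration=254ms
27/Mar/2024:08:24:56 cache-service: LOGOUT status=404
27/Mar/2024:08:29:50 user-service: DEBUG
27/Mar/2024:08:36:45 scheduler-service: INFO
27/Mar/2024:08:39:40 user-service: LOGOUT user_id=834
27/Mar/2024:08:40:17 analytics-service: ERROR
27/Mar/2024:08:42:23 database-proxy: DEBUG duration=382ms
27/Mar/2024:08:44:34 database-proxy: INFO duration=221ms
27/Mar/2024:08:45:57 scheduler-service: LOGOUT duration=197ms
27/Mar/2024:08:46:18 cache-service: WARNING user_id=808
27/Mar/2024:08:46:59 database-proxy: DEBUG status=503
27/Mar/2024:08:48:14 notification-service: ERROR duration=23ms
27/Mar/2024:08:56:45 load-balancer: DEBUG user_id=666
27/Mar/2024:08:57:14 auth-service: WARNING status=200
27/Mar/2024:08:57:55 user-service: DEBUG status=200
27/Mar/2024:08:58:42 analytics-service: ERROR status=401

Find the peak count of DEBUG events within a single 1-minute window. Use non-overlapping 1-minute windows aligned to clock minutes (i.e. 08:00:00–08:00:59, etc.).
1

To find the burst window:

1. Divide the log period into non-overlapping 1-minute windows starting at 08:00
2. Count DEBUG events in each window
3. Find the window with maximum count
4. Maximum events in a window: 1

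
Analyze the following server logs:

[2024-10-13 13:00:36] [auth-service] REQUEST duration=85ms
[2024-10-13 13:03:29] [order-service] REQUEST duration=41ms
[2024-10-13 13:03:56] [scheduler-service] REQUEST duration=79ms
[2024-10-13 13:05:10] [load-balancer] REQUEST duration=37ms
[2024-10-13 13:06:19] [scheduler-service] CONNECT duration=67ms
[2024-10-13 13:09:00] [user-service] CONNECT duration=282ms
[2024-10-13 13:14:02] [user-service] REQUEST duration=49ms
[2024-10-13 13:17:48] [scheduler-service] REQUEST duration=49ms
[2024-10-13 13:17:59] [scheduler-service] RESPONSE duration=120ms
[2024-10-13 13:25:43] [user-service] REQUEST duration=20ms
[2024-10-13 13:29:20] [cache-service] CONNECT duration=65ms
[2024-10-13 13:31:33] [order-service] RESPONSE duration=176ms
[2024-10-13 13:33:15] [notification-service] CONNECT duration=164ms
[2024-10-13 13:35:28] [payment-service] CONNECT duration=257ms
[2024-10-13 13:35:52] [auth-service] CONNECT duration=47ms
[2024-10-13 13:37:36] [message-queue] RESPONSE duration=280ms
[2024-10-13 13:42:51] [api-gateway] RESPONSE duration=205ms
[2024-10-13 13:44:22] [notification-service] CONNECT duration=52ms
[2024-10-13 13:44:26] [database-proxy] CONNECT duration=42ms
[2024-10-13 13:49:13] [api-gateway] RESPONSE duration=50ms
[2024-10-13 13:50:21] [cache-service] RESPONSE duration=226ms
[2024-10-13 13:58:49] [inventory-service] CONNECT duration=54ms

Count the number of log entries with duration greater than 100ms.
8

To count timeouts:

1. Threshold: 100ms
2. Extract duration from each log entry
3. Count entries where duration > 100
4. Timeout count: 8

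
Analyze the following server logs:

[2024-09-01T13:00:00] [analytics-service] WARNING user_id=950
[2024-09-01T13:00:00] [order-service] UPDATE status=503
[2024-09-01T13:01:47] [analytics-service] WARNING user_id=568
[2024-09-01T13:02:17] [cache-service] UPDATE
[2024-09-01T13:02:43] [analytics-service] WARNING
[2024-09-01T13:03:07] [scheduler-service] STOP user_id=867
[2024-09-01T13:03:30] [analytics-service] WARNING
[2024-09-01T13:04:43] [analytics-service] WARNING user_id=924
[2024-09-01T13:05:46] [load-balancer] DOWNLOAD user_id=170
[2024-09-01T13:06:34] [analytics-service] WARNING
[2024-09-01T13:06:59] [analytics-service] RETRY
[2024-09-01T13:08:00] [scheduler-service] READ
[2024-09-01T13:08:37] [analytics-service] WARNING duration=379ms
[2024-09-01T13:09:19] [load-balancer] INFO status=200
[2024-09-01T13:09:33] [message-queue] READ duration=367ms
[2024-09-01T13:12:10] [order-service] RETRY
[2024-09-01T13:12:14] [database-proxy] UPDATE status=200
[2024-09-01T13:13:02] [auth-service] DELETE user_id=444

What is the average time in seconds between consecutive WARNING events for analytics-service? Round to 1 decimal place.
86.2

To calculate average interval:

1. Find all WARNING events for analytics-service in order
2. Calculate time gaps between consecutive events
3. Compute mean of gaps: 517 / 6 = 86.2 seconds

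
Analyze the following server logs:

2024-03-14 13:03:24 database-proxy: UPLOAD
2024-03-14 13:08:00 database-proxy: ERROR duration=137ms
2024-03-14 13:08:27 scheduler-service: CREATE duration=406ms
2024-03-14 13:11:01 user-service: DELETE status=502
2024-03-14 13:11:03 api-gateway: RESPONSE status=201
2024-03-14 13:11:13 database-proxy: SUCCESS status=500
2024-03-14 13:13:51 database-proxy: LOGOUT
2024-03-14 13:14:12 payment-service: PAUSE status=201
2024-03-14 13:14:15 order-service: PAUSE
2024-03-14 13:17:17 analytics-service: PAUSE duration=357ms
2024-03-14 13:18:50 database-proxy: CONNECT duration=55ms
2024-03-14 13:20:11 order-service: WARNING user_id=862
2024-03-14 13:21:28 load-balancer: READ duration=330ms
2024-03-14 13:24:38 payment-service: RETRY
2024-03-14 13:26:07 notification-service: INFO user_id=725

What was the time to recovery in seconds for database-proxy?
193

To calculate recovery time:

1. Find ERROR event for database-proxy: 2024-03-14 13:08:00
2. Find next SUCCESS event for database-proxy: 2024-03-14 13:11:13
3. Recovery time: 2024-03-14 13:11:13 - 2024-03-14 13:08:00 = 193 seconds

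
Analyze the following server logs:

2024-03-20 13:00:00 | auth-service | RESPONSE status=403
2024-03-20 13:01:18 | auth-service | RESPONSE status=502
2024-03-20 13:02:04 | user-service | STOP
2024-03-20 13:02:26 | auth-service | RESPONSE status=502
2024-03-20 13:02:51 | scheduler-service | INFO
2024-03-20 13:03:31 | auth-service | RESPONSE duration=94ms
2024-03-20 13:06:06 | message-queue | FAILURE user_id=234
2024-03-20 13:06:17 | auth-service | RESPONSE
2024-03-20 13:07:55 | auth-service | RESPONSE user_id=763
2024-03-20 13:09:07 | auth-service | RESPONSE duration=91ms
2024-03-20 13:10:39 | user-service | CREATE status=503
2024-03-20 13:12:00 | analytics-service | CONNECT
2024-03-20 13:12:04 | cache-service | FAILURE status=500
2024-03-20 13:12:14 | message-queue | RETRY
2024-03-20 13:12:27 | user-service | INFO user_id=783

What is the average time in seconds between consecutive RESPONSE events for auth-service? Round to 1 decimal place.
91.2

To calculate average interval:

1. Find all RESPONSE events for auth-service in order
2. Calculate time gaps between consecutive events
3. Compute mean of gaps: 547 / 6 = 91.2 seconds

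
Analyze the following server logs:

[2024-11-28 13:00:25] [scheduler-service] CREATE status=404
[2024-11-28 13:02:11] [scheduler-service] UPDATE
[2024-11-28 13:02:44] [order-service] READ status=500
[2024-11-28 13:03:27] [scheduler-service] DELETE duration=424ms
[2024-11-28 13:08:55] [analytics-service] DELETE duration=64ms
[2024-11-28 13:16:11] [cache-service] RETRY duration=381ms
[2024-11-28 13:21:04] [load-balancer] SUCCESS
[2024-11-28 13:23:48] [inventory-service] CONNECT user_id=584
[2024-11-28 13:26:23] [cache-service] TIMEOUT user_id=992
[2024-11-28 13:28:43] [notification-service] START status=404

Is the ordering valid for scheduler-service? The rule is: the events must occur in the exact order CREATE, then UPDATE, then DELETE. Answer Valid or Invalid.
Valid

To validate ordering:

1. Required order: CREATE → UPDATE → DELETE
2. Rule: the events must occur in the exact order CREATE, then UPDATE, then DELETE
3. Check actual order of events for scheduler-service
4. Result: Valid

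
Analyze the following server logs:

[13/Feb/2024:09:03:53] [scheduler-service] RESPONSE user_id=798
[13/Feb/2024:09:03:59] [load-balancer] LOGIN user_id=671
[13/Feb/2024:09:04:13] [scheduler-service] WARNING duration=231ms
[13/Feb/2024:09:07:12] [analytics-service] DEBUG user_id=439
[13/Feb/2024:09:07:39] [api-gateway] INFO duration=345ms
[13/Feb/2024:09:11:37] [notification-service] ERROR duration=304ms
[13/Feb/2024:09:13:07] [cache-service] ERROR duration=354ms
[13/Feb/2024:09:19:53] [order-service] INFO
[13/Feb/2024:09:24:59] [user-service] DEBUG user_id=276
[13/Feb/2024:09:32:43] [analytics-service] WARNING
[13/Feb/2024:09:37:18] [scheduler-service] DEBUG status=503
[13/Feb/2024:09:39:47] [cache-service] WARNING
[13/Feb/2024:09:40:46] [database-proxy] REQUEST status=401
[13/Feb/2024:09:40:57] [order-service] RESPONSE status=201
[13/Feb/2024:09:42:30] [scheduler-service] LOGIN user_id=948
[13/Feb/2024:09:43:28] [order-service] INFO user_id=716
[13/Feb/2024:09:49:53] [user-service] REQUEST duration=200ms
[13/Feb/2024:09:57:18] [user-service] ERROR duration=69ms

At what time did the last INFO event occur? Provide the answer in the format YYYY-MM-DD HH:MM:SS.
2024-02-13 09:43:28

To find the last event:

1. Filter for all INFO events
2. Sort by timestamp
3. Select the last one
4. Timestamp: 2024-02-13 09:43:28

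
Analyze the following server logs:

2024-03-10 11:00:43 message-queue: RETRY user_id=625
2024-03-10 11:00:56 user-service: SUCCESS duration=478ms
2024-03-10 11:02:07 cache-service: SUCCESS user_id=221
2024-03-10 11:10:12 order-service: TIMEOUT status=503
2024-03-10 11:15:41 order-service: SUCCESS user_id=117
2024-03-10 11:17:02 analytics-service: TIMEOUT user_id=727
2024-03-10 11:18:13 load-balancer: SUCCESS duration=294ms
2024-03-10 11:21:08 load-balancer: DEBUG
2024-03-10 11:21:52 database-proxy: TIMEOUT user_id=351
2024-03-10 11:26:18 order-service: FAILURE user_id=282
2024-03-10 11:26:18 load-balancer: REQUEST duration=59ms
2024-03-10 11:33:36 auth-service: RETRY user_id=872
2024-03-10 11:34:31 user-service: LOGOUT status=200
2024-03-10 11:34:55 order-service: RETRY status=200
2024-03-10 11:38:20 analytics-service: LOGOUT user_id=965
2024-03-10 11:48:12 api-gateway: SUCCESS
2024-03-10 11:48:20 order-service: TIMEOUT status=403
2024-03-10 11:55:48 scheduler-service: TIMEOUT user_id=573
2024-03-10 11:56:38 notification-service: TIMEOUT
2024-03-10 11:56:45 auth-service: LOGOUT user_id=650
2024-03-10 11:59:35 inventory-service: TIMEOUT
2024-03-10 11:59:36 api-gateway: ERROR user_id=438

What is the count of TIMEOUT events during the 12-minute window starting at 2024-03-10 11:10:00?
3

To count events in the time window:

1. Window boundaries: 2024-03-10 11:10:00 to 2024-03-10 11:22:00
2. Filter for TIMEOUT events within this window
3. Count matching events: 3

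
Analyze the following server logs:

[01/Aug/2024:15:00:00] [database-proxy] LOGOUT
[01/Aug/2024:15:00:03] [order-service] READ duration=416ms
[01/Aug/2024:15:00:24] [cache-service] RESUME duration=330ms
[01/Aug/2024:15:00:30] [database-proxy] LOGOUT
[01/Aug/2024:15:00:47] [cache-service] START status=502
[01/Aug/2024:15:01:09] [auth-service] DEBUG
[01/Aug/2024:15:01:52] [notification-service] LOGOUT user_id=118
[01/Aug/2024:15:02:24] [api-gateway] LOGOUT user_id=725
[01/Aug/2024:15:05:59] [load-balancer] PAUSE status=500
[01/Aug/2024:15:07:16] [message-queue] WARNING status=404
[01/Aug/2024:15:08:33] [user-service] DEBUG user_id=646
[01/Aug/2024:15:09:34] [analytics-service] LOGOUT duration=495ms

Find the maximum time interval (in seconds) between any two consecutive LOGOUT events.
430

To find the longest gap:

1. Extract all LOGOUT events in chronological order
2. Calculate time differences between consecutive events
3. Find the maximum difference
4. Longest gap: 430 seconds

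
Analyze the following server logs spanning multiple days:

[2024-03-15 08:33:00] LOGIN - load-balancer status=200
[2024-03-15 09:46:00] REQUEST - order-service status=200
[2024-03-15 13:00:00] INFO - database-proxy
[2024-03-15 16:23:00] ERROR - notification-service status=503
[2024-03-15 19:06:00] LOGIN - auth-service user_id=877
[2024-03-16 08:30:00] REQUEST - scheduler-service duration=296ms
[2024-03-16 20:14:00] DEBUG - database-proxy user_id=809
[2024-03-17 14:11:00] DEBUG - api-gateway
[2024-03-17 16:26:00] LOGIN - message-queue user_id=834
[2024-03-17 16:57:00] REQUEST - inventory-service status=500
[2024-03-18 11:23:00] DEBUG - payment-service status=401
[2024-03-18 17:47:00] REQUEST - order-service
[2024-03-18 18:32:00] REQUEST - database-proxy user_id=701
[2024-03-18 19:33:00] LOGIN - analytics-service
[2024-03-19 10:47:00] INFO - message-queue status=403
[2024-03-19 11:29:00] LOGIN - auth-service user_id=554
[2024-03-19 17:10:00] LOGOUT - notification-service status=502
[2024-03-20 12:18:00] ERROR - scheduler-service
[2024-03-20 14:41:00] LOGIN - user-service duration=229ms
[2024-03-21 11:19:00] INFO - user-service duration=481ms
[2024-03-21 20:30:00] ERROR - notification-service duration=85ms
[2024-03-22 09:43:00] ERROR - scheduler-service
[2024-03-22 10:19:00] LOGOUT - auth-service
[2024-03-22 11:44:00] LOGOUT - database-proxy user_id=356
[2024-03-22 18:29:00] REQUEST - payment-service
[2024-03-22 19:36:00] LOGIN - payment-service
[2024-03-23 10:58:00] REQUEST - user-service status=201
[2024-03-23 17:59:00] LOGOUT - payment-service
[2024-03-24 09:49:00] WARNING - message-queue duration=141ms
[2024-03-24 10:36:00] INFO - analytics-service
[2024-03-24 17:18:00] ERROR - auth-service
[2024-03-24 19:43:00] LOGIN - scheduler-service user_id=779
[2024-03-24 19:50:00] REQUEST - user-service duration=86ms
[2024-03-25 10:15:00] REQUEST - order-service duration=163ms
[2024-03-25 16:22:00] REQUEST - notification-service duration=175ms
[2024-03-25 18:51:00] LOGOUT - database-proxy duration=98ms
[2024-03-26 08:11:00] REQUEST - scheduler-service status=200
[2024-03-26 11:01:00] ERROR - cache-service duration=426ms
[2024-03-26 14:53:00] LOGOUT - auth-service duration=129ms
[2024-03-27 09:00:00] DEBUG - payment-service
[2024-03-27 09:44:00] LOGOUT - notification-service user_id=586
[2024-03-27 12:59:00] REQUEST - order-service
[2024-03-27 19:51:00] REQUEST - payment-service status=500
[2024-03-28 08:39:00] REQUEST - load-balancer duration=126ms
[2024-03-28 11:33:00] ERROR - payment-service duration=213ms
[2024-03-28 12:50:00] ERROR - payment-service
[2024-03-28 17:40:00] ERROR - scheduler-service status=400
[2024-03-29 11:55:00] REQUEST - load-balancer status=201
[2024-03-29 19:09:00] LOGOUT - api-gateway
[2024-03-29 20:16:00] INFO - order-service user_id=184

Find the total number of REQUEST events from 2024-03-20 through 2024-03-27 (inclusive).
8

To filter by date range:

1. Date range: 2024-03-20 through 2024-03-27, both dates inclusive
2. Filter for REQUEST events whose date falls in this range
3. Count matching events: 8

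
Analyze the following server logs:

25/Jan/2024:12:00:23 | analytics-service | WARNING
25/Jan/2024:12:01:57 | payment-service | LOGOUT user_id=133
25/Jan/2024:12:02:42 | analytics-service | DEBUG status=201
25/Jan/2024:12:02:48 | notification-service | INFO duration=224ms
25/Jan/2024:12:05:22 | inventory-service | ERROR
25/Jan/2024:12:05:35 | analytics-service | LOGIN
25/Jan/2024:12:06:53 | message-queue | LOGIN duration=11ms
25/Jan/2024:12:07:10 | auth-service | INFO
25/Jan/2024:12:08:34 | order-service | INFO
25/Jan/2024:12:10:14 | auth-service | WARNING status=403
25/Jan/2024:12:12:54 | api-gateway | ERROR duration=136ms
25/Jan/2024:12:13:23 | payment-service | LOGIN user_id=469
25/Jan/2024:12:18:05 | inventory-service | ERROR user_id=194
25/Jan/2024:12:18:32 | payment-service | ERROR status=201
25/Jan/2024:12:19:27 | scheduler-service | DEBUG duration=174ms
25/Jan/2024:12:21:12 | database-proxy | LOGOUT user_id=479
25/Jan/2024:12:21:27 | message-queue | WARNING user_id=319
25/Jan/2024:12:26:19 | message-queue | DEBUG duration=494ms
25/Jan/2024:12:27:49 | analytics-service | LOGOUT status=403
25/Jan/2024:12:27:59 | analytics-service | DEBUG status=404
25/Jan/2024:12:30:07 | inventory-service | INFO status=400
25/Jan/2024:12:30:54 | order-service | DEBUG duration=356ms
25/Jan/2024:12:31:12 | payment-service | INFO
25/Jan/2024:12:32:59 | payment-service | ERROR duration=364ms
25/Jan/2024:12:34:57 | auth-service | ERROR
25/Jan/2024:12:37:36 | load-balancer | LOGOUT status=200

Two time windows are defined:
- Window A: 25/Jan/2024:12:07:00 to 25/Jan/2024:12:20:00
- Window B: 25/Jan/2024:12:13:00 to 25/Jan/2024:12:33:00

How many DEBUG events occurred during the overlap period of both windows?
1

To find overlap events:

1. Window A: 25/Jan/2024:12:07:00 to 25/Jan/2024:12:20:00
2. Window B: 25/Jan/2024:12:13:00 to 25/Jan/2024:12:33:00
3. Overlap period: 25/Jan/2024:12:13:00 to 25/Jan/2024:12:20:00
4. Count DEBUG events in overlap: 1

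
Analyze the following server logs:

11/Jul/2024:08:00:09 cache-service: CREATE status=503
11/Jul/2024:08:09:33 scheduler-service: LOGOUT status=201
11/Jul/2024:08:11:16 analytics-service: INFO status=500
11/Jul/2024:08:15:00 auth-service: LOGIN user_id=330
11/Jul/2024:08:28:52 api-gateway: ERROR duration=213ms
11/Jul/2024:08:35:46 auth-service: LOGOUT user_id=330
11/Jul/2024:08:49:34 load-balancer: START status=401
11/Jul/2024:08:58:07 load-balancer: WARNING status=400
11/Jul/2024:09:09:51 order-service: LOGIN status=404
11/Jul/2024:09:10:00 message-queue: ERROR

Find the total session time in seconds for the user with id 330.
1246

To calculate session duration:

1. Find LOGIN event for user_id=330: 11/Jul/2024:08:15:00
2. Find LOGOUT event for user_id=330: 11/Jul/2024:08:35:46
3. Session duration: 11/Jul/2024:08:35:46 - 11/Jul/2024:08:15:00 = 1246 seconds (20 minutes)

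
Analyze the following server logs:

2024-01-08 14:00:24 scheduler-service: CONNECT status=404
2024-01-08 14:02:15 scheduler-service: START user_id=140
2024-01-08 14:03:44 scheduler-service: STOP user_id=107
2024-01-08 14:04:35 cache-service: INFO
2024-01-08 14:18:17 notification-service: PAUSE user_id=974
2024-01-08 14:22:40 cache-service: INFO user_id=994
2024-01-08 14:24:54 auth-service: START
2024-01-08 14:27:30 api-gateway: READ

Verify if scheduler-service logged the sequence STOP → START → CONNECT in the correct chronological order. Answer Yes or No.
No

To verify sequence order:

1. Find all events in sequence STOP → START → CONNECT for scheduler-service
2. Extract their timestamps
3. Check if timestamps are in ascending order
4. Result: No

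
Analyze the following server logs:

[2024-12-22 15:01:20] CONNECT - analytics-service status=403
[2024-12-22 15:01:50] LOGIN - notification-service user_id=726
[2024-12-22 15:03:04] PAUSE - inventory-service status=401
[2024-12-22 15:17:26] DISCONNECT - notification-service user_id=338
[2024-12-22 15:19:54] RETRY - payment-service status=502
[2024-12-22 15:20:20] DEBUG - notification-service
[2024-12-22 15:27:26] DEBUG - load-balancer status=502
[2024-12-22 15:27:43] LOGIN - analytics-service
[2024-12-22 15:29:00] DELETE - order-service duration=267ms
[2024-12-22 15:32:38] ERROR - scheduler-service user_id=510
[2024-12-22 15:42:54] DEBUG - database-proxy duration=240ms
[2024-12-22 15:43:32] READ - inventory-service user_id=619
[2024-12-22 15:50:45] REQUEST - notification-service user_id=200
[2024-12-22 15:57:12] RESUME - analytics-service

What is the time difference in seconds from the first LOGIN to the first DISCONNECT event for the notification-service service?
936

To find the time between events:

1. Locate the first LOGIN event for notification-service: 2024-12-22 15:01:50
2. Locate the first DISCONNECT event for notification-service: 2024-12-22 15:17:26
3. Calculate the difference: 2024-12-22 15:17:26 - 2024-12-22 15:01:50 = 936 seconds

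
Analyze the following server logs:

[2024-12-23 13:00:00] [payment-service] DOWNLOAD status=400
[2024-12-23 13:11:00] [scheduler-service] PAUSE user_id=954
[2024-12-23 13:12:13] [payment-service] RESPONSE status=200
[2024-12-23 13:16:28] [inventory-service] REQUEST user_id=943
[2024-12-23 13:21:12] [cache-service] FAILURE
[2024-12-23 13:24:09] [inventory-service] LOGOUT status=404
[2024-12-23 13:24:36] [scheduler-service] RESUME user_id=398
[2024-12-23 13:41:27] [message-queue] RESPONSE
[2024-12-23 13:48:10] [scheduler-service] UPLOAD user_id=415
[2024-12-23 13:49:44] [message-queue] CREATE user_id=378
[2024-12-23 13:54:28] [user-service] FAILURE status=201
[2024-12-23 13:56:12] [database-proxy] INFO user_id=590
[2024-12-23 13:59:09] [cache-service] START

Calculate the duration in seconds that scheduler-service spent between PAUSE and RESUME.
816

To calculate state duration:

1. Find PAUSE event for scheduler-service: 2024-12-23 13:11:00
2. Find RESUME event for scheduler-service: 2024-12-23 13:24:36
3. Calculate duration: 2024-12-23 13:24:36 - 2024-12-23 13:11:00 = 816 seconds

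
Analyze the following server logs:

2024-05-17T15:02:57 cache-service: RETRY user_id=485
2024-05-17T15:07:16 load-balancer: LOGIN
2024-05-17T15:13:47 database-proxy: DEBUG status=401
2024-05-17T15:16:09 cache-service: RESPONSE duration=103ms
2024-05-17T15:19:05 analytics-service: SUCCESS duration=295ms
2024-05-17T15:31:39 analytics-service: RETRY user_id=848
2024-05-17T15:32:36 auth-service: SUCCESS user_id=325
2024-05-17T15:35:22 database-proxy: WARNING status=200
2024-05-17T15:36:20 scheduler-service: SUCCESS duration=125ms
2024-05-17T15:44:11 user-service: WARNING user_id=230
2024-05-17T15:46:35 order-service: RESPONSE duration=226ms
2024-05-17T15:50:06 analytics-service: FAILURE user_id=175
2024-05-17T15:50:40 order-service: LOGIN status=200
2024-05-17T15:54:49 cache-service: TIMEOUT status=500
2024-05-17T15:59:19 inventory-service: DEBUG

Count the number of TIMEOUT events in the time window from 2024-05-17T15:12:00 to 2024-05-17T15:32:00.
0

To count events in the time window:

1. Window boundaries: 2024-05-17T15:12:00 to 2024-05-17T15:32:00
2. Filter for TIMEOUT events within this window
3. Count matching events: 0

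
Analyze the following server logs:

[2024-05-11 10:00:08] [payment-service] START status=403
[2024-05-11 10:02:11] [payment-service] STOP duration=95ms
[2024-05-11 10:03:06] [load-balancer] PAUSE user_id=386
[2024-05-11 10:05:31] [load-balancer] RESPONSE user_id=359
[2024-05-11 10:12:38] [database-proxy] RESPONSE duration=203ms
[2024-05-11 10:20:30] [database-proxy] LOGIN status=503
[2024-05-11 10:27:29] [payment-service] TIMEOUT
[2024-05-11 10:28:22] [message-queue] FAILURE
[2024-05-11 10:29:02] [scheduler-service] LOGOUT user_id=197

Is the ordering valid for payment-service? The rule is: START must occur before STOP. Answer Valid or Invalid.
Valid

To validate ordering:

1. Required order: START → STOP
2. Rule: START must occur before STOP
3. Check actual order of events for payment-service
4. Result: Valid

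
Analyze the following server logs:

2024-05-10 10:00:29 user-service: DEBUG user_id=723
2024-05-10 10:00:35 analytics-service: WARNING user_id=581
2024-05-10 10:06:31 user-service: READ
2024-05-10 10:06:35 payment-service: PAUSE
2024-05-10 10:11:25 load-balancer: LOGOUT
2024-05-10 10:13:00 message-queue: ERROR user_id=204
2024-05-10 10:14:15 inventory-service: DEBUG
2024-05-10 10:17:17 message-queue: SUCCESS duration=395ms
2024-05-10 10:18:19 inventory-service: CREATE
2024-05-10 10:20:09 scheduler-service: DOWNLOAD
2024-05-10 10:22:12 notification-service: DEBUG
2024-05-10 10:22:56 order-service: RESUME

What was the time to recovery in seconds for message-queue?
257

To calculate recovery time:

1. Find ERROR event for message-queue: 2024-05-10 10:13:00
2. Find next SUCCESS event for message-queue: 2024-05-10 10:17:17
3. Recovery time: 2024-05-10 10:17:17 - 2024-05-10 10:13:00 = 257 seconds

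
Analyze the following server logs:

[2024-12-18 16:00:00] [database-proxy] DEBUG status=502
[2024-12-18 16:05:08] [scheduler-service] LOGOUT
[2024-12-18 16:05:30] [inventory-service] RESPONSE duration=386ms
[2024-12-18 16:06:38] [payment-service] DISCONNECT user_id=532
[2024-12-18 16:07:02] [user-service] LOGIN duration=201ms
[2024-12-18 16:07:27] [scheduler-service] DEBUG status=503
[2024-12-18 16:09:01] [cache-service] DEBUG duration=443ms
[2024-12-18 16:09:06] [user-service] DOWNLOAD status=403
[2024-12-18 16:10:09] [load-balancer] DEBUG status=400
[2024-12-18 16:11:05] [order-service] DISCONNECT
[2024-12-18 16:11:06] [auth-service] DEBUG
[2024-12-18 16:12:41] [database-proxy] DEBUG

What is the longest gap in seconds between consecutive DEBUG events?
447

To find the longest gap:

1. Extract all DEBUG events in chronological order
2. Calculate time differences between consecutive events
3. Find the maximum difference
4. Longest gap: 447 seconds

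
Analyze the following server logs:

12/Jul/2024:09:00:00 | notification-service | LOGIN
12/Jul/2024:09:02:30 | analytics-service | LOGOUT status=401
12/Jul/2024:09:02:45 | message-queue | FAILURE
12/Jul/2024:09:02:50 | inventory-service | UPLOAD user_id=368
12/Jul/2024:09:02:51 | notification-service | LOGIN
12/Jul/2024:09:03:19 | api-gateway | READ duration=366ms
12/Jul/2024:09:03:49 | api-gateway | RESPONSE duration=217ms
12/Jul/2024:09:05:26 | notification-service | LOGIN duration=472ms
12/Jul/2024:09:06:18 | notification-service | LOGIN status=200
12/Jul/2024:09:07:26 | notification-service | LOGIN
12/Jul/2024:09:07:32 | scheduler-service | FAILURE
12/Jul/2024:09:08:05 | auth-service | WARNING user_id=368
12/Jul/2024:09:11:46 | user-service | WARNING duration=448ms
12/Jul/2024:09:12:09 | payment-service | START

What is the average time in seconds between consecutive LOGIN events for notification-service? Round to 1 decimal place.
111.5

To calculate average interval:

1. Find all LOGIN events for notification-service in order
2. Calculate time gaps between consecutive events
3. Compute mean of gaps: 446 / 4 = 111.5 seconds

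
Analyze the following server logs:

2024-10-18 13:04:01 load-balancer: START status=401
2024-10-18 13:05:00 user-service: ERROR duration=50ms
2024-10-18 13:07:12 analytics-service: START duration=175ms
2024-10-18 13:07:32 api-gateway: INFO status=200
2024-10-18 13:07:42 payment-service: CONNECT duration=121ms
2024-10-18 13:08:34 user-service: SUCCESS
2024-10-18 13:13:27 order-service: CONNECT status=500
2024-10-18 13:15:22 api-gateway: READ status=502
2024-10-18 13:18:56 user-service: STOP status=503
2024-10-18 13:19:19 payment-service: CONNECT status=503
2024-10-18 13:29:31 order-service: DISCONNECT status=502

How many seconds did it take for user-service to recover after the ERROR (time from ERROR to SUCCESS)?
214

To calculate recovery time:

1. Find ERROR event for user-service: 2024-10-18 13:05:00
2. Find next SUCCESS event for user-service: 2024-10-18 13:08:34
3. Recovery time: 2024-10-18 13:08:34 - 2024-10-18 13:05:00 = 214 seconds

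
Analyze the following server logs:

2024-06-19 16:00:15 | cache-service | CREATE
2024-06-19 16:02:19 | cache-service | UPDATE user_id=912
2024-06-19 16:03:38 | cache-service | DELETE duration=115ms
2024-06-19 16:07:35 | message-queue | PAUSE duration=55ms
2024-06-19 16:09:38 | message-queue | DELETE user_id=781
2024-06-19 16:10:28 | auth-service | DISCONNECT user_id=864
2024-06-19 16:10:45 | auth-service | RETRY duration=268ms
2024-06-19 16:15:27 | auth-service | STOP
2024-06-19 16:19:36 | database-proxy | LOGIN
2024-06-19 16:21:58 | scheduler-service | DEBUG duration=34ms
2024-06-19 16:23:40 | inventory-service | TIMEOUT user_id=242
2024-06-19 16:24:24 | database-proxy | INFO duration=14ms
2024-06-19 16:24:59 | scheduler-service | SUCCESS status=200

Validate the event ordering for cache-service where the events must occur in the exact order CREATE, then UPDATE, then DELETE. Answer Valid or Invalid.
Valid

To validate ordering:

1. Required order: CREATE → UPDATE → DELETE
2. Rule: the events must occur in the exact order CREATE, then UPDATE, then DELETE
3. Check actual order of events for cache-service
4. Result: Valid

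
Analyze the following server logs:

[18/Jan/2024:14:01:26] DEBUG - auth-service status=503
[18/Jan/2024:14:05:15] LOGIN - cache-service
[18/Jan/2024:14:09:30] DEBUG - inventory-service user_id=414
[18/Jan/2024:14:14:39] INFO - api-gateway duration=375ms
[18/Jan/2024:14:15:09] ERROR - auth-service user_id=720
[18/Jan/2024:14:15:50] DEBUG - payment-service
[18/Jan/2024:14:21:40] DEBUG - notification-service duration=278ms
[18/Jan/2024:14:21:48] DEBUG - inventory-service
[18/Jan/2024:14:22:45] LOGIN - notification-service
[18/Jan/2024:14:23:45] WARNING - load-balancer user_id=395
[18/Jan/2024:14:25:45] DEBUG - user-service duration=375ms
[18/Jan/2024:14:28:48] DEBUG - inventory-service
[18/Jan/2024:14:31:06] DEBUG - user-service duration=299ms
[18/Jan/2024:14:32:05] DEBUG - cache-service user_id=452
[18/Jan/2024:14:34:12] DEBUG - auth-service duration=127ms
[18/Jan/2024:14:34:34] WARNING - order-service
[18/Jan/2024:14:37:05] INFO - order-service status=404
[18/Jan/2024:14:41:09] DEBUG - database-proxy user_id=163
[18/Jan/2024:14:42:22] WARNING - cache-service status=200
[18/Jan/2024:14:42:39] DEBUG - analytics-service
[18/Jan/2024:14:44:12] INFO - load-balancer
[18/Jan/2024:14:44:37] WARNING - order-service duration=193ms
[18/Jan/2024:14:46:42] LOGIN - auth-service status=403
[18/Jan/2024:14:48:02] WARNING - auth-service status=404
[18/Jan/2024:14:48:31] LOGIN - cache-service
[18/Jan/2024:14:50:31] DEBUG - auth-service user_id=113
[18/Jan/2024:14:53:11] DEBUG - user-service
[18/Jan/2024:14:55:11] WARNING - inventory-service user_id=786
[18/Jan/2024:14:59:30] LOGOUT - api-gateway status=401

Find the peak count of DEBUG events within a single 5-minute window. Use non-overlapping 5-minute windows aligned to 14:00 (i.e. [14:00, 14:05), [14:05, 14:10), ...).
3

To find the burst window:

1. Divide the log period into non-overlapping 5-minute windows starting at 14:00
2. Count DEBUG events in each window
3. Find the window with maximum count
4. Maximum events in a window: 3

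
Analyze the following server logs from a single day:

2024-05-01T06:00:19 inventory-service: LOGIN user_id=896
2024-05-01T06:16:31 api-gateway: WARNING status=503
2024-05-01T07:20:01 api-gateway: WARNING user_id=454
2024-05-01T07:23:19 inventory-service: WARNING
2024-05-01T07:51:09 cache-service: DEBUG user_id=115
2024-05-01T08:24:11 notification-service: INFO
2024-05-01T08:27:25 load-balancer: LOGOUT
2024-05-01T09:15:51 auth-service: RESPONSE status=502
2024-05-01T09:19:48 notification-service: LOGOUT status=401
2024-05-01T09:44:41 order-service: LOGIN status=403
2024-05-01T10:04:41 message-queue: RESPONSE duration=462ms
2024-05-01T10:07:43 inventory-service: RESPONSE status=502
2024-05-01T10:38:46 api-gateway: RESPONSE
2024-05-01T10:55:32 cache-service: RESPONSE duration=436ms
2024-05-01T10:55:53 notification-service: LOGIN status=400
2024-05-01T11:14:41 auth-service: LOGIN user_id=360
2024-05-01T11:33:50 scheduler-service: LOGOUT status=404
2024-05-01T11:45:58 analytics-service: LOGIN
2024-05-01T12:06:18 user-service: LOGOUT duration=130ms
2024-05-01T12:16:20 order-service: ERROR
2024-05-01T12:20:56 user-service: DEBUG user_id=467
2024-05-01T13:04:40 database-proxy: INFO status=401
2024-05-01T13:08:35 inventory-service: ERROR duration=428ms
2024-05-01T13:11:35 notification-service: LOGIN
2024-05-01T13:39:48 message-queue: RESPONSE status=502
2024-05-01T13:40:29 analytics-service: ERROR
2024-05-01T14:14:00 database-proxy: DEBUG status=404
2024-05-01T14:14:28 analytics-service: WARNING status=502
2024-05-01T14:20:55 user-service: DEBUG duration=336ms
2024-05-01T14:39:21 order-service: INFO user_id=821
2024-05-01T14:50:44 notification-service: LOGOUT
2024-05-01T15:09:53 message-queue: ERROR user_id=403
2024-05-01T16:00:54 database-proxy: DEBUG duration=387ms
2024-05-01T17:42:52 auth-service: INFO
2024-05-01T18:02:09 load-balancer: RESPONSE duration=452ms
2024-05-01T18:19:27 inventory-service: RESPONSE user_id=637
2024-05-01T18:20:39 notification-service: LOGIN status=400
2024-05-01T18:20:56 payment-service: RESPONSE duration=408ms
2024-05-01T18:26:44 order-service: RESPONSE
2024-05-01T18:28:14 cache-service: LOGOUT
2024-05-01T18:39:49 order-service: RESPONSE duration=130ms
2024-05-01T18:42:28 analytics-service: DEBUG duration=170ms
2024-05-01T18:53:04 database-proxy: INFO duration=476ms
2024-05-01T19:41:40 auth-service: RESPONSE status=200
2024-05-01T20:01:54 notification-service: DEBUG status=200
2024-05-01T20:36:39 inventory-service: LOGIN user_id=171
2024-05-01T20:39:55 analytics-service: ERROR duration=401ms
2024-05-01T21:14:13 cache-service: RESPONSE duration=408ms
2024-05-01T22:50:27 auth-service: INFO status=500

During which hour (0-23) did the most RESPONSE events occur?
18

To find the peak hour:

1. Group all RESPONSE events by hour
2. Count events in each hour
3. Find hour with maximum count
4. Peak hour: 18 (with 5 events)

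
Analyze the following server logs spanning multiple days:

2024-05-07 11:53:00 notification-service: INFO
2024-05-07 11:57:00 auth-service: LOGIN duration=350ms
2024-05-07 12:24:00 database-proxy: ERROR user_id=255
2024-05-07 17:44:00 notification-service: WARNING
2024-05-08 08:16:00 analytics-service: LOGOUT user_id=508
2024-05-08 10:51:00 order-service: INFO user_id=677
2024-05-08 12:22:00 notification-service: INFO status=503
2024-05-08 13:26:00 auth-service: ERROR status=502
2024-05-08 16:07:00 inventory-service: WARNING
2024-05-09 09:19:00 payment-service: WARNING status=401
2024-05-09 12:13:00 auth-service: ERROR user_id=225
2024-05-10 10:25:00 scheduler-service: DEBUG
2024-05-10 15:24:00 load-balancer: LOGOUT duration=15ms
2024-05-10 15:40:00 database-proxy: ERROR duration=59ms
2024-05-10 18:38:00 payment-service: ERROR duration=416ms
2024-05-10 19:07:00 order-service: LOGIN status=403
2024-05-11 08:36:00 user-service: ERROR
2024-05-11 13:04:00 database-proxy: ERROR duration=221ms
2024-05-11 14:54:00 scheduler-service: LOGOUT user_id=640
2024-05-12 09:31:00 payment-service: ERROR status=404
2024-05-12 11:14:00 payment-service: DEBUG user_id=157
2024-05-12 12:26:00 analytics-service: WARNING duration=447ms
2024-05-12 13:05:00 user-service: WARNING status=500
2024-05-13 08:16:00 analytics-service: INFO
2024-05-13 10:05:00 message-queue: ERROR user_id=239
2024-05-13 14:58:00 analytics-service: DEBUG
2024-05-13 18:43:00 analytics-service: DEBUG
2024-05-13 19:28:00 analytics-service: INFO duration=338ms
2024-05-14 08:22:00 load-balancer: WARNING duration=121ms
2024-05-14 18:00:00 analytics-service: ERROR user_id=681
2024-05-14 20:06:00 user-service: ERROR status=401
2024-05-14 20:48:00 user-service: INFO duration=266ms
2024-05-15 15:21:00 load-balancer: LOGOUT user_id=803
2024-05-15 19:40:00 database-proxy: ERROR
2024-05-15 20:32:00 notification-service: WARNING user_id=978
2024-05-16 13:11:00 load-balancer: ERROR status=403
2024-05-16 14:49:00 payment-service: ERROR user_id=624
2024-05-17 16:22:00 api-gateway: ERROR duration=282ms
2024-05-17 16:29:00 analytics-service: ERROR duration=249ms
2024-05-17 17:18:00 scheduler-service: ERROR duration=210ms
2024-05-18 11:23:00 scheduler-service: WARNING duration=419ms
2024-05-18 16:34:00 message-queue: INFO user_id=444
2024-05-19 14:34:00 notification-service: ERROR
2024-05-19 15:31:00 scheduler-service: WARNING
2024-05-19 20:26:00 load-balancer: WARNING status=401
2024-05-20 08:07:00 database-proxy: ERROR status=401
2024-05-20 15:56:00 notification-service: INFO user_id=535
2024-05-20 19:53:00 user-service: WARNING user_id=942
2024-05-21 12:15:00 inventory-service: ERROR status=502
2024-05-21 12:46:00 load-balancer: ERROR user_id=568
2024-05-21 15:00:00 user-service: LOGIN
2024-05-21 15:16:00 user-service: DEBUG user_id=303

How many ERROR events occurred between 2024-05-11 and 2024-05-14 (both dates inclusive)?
6

To filter by date range:

1. Date range: 2024-05-11 through 2024-05-14, both dates inclusive
2. Filter for ERROR events whose date falls in this range
3. Count matching events: 6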